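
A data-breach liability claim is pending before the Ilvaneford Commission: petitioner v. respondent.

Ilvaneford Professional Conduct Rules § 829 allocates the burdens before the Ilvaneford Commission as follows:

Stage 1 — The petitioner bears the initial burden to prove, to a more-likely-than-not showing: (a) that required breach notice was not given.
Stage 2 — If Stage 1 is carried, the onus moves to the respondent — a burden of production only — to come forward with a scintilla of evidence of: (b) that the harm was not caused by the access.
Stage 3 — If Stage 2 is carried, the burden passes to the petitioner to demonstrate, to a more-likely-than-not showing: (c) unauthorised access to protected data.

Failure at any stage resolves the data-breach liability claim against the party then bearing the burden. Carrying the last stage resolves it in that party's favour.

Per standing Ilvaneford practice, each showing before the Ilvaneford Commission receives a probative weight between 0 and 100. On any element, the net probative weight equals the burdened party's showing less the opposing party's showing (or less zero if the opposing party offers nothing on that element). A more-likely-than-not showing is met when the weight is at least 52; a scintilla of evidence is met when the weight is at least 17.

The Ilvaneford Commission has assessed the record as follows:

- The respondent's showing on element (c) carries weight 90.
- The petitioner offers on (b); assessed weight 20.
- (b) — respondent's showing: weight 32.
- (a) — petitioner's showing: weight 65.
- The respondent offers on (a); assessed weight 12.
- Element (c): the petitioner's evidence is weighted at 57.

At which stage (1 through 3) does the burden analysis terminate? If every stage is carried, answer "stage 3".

Stage 1 — burden on petitioner; standard: a more-likely-than-not showing (weight is at least 52).
    (a): 65 − 12 = 53 ≥ 52 [met]
  All elements met. The burden passes to the respondent.
Stage 2 — burden on respondent; standard: a scintilla of evidence (weight is at least 17).
    (b): 32 − 20 = 12 < 17 [not met]
  The respondent does not carry Stage 2.
The petitioner prevails.

stage 2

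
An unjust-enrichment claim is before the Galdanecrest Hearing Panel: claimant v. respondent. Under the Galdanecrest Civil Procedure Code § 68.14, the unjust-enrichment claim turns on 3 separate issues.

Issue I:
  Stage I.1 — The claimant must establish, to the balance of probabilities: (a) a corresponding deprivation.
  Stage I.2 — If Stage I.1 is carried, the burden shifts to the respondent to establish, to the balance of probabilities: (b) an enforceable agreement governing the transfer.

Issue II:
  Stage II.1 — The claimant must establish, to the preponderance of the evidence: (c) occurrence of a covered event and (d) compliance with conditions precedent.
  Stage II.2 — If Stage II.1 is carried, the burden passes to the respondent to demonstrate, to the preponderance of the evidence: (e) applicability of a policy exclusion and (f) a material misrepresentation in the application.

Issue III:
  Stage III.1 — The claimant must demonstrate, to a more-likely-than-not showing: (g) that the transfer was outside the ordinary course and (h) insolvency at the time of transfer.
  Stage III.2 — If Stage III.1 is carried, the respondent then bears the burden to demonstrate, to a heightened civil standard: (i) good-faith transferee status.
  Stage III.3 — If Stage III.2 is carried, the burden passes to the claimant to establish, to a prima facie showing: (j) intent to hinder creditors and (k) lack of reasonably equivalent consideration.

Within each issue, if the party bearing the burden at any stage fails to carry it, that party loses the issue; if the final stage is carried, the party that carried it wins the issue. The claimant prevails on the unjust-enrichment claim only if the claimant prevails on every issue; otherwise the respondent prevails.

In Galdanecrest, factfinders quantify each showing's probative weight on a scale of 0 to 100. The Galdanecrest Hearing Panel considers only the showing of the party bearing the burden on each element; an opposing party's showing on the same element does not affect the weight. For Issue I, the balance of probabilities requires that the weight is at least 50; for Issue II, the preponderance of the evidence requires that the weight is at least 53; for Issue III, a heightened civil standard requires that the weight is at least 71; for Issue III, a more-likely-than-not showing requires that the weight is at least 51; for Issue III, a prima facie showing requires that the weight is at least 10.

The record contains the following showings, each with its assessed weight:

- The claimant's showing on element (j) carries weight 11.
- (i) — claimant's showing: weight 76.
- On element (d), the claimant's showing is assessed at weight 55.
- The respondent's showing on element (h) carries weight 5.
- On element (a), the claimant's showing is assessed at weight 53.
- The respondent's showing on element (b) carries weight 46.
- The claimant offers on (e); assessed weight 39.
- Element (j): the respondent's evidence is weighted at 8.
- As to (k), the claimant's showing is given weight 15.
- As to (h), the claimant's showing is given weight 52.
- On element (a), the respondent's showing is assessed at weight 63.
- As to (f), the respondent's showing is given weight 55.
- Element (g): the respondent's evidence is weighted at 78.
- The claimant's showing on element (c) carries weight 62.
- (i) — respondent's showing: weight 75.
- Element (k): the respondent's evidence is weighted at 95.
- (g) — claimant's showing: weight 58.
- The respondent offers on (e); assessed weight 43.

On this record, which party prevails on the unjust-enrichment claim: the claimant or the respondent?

— Issue I —
Stage I.1 (claimant, the balance of probabilities, weight is at least 50): (a) 53 (respondent's 63 disregarded) ≥ 50 — meets.
  The claimant carries Stage I.1; the respondent now bears the burden.
Stage I.2 (respondent, the balance of probabilities, weight is at least 50): (b) 46 < 50 — fails.
  Not every element is met, so the respondent fails to carry Stage I.2.
The analysis ends at Stage I.2; the claimant prevails on this issue.
— Issue II —
Stage II.1 (claimant, the preponderance of the evidence, weight is at least 53): (c) 62 ≥ 53 — meets; (d) 55 ≥ 53 — meets.
  All elements met. The burden passes to the respondent.
Stage II.2 (respondent, the preponderance of the evidence, weight is at least 53): (e) 43 (claimant's 39 disregarded) < 53 — fails; (f) 55 ≥ 53 — meets.
  Stage II.2 not carried; the respondent fails its burden.
So the claimant prevails on this issue.
— Issue III —
At Stage III.1 the claimant must meet a more-likely-than-not showing (weight is at least 51): on (g) the weight is 58 (the respondent's 78 is given no effect), ≥ 51, so (g) meets the standard; on (h) the weight is 52 (the respondent's 5 is given no effect), which does reach 51, so (h) meets the standard.
  Stage III.1 is satisfied; the onus moves to the respondent.
At Stage III.2 the respondent must meet a heightened civil standard (weight is at least 71): on (i) the weight is 75 (the claimant's 76 is given no effect), ≥ 71, so (i) meets the standard.
  All elements met. The burden passes to the claimant.
At Stage III.3 the claimant must meet a prima facie showing (weight is at least 10): on (j) the weight is 11 (the respondent's 8 is given no effect), ≥ 10, so (j) meets the standard; on (k) the weight is 15 (the respondent's 95 is given no effect), ≥ 10, so (k) meets the standard.
  The claimant carries the last stage.
With every stage satisfied, the claimant prevails on this issue.
Per-issue: Issue I → claimant; Issue II → claimant; Issue III → claimant. The claimant must prevail on every issue; overall, the claimant prevails.

claimant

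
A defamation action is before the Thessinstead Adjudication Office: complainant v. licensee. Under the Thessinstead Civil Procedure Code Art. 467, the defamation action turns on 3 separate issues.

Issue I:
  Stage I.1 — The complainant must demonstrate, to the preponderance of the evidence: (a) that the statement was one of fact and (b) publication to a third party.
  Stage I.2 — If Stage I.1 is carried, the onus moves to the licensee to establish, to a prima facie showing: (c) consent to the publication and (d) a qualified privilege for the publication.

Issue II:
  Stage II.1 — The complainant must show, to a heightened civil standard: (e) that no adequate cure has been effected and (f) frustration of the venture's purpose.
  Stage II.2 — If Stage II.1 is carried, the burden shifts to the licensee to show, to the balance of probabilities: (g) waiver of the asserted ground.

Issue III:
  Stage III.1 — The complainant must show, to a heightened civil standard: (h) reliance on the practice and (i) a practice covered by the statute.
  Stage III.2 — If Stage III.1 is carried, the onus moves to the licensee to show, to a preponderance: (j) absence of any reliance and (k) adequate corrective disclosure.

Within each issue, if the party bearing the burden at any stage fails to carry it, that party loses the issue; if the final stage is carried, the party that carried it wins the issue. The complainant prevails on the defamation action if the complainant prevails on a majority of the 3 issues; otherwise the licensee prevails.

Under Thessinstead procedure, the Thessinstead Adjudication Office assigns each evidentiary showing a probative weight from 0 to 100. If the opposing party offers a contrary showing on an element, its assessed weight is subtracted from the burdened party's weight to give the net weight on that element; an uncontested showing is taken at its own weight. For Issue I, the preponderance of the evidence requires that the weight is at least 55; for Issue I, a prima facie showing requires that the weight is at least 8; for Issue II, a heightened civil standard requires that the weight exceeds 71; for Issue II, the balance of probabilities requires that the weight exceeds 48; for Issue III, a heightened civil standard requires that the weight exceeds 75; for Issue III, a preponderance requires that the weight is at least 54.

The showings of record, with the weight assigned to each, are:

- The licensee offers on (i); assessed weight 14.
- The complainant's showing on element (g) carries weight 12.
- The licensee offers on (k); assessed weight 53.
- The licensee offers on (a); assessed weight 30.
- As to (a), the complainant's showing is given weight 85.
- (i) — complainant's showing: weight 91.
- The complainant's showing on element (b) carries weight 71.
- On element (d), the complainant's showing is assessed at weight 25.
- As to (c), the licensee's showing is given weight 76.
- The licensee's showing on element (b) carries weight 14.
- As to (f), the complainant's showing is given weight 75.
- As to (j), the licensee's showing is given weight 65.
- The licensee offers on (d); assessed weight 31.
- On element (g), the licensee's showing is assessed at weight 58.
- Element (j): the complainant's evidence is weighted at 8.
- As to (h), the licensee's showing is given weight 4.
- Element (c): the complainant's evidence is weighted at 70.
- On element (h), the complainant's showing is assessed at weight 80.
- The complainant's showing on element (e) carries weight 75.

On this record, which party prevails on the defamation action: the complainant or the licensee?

— Issue I —
At Stage I.1 the complainant must meet the preponderance of the evidence (weight is at least 55): on (a) the weight is 85 less the opposing 30 gives net 55, which does reach 55, so (a) meets the standard; on (b) the weight is 71 less the opposing 14 gives net 57, ≥ 55, so (b) meets the standard.
  All elements met. The burden passes to the licensee.
At Stage I.2 the licensee must meet a prima facie showing (weight is at least 8): on (c) the weight is 76 less the opposing 70 gives net 6, < 8, so (c) does not meet the standard; on (d) the weight is 31 less the opposing 25 gives net 6, < 8, so (d) does not meet the standard.
  The licensee does not carry Stage I.2.
So the complainant prevails on this issue.
— Issue II —
At Stage II.1 the complainant must meet a heightened civil standard (weight exceeds 71): on (e) the weight is 75, > 71, so (e) meets the standard; on (f) the weight is 75, > 71, so (f) meets the standard.
  The complainant carries Stage II.1; the licensee now bears the burden.
At Stage II.2 the licensee must meet the balance of probabilities (weight exceeds 48): on (g) the weight is 58 less the opposing 12 gives net 46, which does not exceed 48, so (g) does not meet the standard.
  Not every element is met, so the licensee fails to carry Stage II.2.
The analysis ends at Stage II.2; the complainant prevails on this issue.
— Issue III —
Stage III.1 (complainant, a heightened civil standard, weight exceeds 75): (h) net 80−4=76 > 75 — meets; (i) net 91−14=77 > 75 — meets.
  All elements met. The burden passes to the licensee.
Stage III.2 (licensee, a preponderance, weight is at least 54): (j) net 65−8=57 ≥ 54 — meets; (k) 53 < 54 — fails.
  Stage III.2 not carried; the licensee fails its burden.
The complainant prevails on this issue.
Per-issue: Issue I → complainant; Issue II → complainant; Issue III → complainant. The complainant must prevail on a majority of issues; overall, the complainant prevails.

complainant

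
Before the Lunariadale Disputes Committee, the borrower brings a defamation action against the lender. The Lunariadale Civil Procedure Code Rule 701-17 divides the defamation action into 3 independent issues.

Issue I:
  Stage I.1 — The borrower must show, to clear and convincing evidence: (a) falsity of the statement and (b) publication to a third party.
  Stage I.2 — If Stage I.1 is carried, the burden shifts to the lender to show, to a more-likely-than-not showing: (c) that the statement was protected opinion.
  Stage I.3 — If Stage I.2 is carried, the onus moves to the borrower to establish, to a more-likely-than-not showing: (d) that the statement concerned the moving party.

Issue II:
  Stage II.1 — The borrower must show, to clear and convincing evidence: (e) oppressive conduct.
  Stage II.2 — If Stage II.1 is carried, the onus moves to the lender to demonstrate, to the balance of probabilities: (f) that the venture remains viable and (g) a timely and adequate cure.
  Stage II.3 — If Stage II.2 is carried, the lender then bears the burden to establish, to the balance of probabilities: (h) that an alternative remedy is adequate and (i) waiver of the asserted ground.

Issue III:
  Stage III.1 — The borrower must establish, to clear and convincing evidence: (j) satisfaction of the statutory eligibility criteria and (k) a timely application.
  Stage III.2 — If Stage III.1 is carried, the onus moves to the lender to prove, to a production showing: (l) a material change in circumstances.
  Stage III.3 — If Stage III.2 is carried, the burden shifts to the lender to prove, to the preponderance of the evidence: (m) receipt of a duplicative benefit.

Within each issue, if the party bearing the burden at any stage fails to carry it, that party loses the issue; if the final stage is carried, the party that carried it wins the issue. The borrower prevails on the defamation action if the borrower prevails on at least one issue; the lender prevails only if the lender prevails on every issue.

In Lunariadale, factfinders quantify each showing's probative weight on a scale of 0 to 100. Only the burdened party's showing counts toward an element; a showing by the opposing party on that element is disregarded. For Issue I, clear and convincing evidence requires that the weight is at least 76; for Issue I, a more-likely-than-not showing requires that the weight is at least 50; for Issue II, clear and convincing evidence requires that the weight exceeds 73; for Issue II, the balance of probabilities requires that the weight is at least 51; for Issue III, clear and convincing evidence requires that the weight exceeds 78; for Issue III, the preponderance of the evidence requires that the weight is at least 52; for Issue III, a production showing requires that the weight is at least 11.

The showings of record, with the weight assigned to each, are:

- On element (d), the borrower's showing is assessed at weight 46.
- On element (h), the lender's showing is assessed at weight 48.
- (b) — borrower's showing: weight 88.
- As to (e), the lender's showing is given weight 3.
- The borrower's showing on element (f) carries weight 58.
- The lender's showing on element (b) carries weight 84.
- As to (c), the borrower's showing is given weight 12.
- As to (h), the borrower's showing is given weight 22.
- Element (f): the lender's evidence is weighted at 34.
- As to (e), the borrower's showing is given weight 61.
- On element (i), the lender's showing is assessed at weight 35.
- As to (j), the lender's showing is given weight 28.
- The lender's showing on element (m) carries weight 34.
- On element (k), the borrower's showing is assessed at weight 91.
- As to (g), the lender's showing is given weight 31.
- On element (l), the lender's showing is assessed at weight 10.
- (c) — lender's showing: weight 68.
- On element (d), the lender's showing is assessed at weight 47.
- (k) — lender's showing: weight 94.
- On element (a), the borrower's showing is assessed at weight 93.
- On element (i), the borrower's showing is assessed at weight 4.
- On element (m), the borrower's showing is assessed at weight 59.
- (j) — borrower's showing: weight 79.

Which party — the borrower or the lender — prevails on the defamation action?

— Issue I —
Stage I.1 — burden on borrower; standard: clear and convincing evidence (weight is at least 76).
    (a): 93 ≥ 76 [met]
    (b): 88 (lender's 84 disregarded) ≥ 76 [met]
  All elements met. The burden passes to the lender.
Stage I.2 — burden on lender; standard: a more-likely-than-not showing (weight is at least 50).
    (c): 68 (borrower's 12 disregarded) ≥ 50 [met]
  The lender carries Stage I.2; the borrower now bears the burden.
Stage I.3 — burden on borrower; standard: a more-likely-than-not showing (weight is at least 50).
    (d): 46 (lender's 47 disregarded) < 50 [not met]
  The borrower does not carry Stage I.3.
So the lender prevails on this issue.
— Issue II —
Stage II.1 (borrower, clear and convincing evidence, weight exceeds 73): (e) 61 (lender's 3 disregarded) ≤ 73 — fails.
  The borrower does not carry Stage II.1.
The lender prevails on this issue.
— Issue III —
Stage III.1 (borrower, clear and convincing evidence, weight exceeds 78): (j) 79 (lender's 28 disregarded) > 78 — meets; (k) 91 (lender's 94 disregarded) > 78 — meets.
  The borrower carries Stage III.1; the lender now bears the burden.
Stage III.2 (lender, a production showing, weight is at least 11): (l) 10 < 11 — fails.
  The lender does not carry Stage III.2.
The borrower prevails on this issue.
Per-issue: Issue I → lender; Issue II → lender; Issue III → borrower. The borrower must prevail on at least one issue; overall, the borrower prevails.

borrower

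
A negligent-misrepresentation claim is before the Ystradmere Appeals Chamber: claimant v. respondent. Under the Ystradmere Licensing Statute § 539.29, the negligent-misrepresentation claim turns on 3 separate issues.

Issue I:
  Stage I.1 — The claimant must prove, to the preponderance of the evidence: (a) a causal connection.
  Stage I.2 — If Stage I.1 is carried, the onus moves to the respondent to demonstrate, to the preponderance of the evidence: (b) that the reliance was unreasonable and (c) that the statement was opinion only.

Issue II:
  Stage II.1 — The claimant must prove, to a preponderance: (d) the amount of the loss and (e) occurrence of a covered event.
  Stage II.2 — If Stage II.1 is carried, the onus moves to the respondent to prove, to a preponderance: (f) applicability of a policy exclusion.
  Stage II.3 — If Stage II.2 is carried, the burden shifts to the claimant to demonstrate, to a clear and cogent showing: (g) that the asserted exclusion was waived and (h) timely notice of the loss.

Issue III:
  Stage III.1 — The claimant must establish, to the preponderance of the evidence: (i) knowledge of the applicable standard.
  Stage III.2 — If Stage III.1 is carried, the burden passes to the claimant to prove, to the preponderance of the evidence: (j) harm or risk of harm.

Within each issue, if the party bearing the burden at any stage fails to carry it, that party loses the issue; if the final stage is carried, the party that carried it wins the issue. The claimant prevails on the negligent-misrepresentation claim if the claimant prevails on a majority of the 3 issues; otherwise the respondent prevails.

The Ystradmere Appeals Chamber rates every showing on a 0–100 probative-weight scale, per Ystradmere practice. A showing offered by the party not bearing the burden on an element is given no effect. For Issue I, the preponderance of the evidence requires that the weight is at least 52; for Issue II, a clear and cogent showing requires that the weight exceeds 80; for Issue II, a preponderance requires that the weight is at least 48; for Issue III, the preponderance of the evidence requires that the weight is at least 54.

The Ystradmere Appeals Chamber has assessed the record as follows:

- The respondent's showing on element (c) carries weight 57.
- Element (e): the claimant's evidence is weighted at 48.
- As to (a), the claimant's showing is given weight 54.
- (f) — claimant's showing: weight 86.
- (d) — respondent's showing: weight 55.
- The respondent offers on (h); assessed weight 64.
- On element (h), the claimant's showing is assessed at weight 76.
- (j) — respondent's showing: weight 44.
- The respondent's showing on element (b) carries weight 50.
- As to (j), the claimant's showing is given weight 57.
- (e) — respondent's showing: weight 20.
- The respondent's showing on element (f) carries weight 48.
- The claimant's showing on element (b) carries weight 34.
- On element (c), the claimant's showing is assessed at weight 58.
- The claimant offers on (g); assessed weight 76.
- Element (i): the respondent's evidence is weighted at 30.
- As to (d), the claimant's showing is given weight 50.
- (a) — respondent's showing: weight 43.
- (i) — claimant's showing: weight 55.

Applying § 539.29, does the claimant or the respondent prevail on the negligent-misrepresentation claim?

claimant

— Issue I —
At Stage I.1 the claimant must meet the preponderance of the evidence (weight is at least 52): on (a) the weight is 54 (the respondent's 43 is given no effect), which does reach 52, so (a) meets the standard.
  Stage I.1 is satisfied; the onus moves to the respondent.
At Stage I.2 the respondent must meet the preponderance of the evidence (weight is at least 52): on (b) the weight is 50 (the claimant's 34 is given no effect), which does not reach 52, so (b) does not meet the standard; on (c) the weight is 57 (the claimant's 58 is given no effect), which does reach 52, so (c) meets the standard.
  Not every element is met, so the respondent fails to carry Stage I.2.
The analysis ends at Stage I.2; the claimant prevails on this issue.
— Issue II —
Stage II.1 — burden on claimant; standard: a preponderance (weight is at least 48).
    (d): 50 (respondent's 55 disregarded) ≥ 48 [met]
    (e): 48 (respondent's 20 disregarded) ≥ 48 [met]
  Stage II.1 is satisfied; the onus moves to the respondent.
Stage II.2 — burden on respondent; standard: a preponderance (weight is at least 48).
    (f): 48 (claimant's 86 disregarded) ≥ 48 [met]
  All elements met. The burden passes to the claimant.
Stage II.3 — burden on claimant; standard: a clear and cogent showing (weight exceeds 80).
    (g): 76 ≤ 80 [not met]
    (h): 76 (respondent's 64 disregarded) ≤ 80 [not met]
  Not every element is met, so the claimant fails to carry Stage II.3.
The respondent prevails on this issue.
— Issue III —
At Stage III.1 the claimant must meet the preponderance of the evidence (weight is at least 54): on (i) the weight is 55 (the respondent's 30 is given no effect), which does reach 54, so (i) meets the standard.
  Stage III.1 carried; the burden remains with the claimant.
At Stage III.2 the claimant must meet the preponderance of the evidence (weight is at least 54): on (j) the weight is 57 (the respondent's 44 is given no effect), which does reach 54, so (j) meets the standard.
  Stage III.2 carried; the final stage is satisfied.
Every stage carried; the claimant prevails on this issue.
Per-issue: Issue I → claimant; Issue II → respondent; Issue III → claimant. The claimant must prevail on a majority of issues; overall, the claimant prevails.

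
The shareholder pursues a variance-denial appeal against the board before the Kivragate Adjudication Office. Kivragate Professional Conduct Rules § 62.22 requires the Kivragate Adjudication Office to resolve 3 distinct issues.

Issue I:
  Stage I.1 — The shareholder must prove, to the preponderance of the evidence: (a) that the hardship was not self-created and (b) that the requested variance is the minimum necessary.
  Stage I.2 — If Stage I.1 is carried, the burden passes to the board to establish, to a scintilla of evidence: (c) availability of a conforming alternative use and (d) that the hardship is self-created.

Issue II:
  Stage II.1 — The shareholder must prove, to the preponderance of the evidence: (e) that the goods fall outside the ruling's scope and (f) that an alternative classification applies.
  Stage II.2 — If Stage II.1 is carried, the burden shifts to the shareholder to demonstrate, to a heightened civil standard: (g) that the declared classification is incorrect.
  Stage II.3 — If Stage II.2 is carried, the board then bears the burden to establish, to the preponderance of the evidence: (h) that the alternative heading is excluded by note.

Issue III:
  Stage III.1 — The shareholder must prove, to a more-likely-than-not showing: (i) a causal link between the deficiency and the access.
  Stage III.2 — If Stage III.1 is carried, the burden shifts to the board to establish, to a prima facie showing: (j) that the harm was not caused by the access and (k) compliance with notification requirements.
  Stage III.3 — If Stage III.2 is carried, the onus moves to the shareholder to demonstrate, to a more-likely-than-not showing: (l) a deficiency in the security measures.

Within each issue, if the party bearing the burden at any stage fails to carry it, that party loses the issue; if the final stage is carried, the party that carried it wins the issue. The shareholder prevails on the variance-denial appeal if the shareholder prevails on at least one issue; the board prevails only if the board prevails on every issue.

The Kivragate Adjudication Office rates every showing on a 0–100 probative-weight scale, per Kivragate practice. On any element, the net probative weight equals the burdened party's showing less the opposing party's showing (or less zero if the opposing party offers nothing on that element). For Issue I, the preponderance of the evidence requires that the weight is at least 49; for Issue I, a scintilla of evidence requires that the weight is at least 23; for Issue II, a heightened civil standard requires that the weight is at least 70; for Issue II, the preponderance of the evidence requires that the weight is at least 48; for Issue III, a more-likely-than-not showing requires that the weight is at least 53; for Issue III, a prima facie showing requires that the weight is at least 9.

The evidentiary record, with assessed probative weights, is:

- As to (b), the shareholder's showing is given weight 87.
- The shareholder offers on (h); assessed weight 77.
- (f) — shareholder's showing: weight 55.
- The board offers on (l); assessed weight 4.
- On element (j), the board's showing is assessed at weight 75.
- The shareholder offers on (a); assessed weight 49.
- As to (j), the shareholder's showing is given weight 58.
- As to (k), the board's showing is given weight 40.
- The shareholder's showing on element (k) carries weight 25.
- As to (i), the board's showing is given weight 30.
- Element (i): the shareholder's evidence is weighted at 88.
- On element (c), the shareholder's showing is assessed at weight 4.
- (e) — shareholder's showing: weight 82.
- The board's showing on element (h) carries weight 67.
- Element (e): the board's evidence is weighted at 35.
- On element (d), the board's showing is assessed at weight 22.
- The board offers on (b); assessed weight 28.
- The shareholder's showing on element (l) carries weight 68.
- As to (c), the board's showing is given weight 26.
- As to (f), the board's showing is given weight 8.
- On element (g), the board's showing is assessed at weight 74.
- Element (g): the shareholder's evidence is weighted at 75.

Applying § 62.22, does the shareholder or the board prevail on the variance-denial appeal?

— Issue I —
Stage I.1 — burden on shareholder; standard: the preponderance of the evidence (weight is at least 49).
    (a): 49 ≥ 49 [met]
    (b): 87 − 28 = 59 ≥ 49 [met]
  The shareholder carries Stage I.1; the board now bears the burden.
Stage I.2 — burden on board; standard: a scintilla of evidence (weight is at least 23).
    (c): 26 − 4 = 22 < 23 [not met]
    (d): 22 < 23 [not met]
  The board does not carry Stage I.2.
The analysis ends at Stage I.2; the shareholder prevails on this issue.
— Issue II —
Stage II.1 — burden on shareholder; standard: the preponderance of the evidence (weight is at least 48).
    (e): 82 − 35 = 47 < 48 [not met]
    (f): 55 − 8 = 47 < 48 [not met]
  Not every element is met, so the shareholder fails to carry Stage II.1.
So the board prevails on this issue.
— Issue III —
At Stage III.1 the shareholder must meet a more-likely-than-not showing (weight is at least 53): on (i) the weight is 88 less the opposing 30 gives net 58, ≥ 53, so (i) meets the standard.
  All elements met. The burden passes to the board.
At Stage III.2 the board must meet a prima facie showing (weight is at least 9): on (j) the weight is 75 less the opposing 58 gives net 17, ≥ 9, so (j) meets the standard; on (k) the weight is 40 less the opposing 25 gives net 15, which does reach 9, so (k) meets the standard.
  Stage III.2 carried; the burden shifts to the shareholder.
At Stage III.3 the shareholder must meet a more-likely-than-not showing (weight is at least 53): on (l) the weight is 68 less the opposing 4 gives net 64, ≥ 53, so (l) meets the standard.
  The shareholder carries the last stage.
All stages carried — the shareholder prevails on this issue.
Per-issue: Issue I → shareholder; Issue II → board; Issue III → shareholder. The shareholder must prevail on at least one issue; overall, the shareholder prevails.

shareholder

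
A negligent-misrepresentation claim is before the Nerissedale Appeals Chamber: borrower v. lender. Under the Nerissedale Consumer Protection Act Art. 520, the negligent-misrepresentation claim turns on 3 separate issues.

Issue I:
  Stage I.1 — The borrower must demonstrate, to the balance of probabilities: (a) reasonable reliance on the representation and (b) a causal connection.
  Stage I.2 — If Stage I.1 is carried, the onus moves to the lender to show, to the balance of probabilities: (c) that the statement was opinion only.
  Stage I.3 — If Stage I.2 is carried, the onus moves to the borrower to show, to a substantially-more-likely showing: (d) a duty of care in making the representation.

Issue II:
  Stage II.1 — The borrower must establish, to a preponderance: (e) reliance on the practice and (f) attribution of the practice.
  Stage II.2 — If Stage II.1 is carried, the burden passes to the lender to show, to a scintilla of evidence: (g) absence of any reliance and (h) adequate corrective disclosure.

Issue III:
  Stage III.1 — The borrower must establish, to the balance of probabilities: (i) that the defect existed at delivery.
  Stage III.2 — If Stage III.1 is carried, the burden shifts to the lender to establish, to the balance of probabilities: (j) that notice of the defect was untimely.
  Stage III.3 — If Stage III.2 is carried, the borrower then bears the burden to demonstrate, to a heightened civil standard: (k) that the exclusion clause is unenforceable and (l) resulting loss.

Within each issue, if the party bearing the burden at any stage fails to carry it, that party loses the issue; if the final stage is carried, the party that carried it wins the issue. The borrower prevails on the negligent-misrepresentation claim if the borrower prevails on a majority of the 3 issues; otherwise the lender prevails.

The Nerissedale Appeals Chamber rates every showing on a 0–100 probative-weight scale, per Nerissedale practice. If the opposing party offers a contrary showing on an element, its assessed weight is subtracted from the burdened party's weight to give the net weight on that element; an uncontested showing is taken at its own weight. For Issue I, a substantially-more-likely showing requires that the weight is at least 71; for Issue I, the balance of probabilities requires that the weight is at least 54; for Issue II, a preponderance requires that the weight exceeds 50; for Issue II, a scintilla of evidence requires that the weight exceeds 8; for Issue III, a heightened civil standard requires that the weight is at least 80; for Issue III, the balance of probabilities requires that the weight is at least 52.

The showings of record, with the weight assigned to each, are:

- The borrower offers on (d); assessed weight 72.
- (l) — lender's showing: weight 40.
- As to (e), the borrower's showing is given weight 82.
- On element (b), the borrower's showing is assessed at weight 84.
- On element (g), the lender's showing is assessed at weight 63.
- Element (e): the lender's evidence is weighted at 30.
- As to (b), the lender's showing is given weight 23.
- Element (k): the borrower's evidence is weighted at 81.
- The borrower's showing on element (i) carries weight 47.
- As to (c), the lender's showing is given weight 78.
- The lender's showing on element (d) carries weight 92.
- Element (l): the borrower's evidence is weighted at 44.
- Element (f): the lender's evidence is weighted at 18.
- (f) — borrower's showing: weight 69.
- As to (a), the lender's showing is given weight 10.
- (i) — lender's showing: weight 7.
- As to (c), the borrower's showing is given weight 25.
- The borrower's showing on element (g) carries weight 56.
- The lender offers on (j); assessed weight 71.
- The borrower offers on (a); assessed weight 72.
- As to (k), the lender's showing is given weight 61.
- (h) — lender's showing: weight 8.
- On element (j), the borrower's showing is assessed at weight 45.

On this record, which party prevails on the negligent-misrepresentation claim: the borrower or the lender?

borrower

— Issue I —
At Stage I.1 the borrower must meet the balance of probabilities (weight is at least 54): on (a) the weight is 72 less the opposing 10 gives net 62, which does reach 54, so (a) meets the standard; on (b) the weight is 84 less the opposing 23 gives net 61, ≥ 54, so (b) meets the standard.
  Stage I.1 is satisfied; the onus moves to the lender.
At Stage I.2 the lender must meet the balance of probabilities (weight is at least 54): on (c) the weight is 78 less the opposing 25 gives net 53, < 54, so (c) does not meet the standard.
  Not every element is met, so the lender fails to carry Stage I.2.
The borrower prevails on this issue.
— Issue II —
At Stage II.1 the borrower must meet a preponderance (weight exceeds 50): on (e) the weight is 82 less the opposing 30 gives net 52, > 50, so (e) meets the standard; on (f) the weight is 69 less the opposing 18 gives net 51, > 50, so (f) meets the standard.
  Stage II.1 carried; the burden shifts to the lender.
At Stage II.2 the lender must meet a scintilla of evidence (weight exceeds 8): on (g) the weight is 63 less the opposing 56 gives net 7, ≤ 8, so (g) does not meet the standard; on (h) the weight is 8, ≤ 8, so (h) does not meet the standard.
  Stage II.2 not carried; the lender fails its burden.
The borrower prevails on this issue.
— Issue III —
Stage III.1 (borrower, the balance of probabilities, weight is at least 52): (i) net 47−7=40 < 52 — fails.
  The borrower does not carry Stage III.1.
So the lender prevails on this issue.
Per-issue: Issue I → borrower; Issue II → borrower; Issue III → lender. The borrower must prevail on a majority of issues; overall, the borrower prevails.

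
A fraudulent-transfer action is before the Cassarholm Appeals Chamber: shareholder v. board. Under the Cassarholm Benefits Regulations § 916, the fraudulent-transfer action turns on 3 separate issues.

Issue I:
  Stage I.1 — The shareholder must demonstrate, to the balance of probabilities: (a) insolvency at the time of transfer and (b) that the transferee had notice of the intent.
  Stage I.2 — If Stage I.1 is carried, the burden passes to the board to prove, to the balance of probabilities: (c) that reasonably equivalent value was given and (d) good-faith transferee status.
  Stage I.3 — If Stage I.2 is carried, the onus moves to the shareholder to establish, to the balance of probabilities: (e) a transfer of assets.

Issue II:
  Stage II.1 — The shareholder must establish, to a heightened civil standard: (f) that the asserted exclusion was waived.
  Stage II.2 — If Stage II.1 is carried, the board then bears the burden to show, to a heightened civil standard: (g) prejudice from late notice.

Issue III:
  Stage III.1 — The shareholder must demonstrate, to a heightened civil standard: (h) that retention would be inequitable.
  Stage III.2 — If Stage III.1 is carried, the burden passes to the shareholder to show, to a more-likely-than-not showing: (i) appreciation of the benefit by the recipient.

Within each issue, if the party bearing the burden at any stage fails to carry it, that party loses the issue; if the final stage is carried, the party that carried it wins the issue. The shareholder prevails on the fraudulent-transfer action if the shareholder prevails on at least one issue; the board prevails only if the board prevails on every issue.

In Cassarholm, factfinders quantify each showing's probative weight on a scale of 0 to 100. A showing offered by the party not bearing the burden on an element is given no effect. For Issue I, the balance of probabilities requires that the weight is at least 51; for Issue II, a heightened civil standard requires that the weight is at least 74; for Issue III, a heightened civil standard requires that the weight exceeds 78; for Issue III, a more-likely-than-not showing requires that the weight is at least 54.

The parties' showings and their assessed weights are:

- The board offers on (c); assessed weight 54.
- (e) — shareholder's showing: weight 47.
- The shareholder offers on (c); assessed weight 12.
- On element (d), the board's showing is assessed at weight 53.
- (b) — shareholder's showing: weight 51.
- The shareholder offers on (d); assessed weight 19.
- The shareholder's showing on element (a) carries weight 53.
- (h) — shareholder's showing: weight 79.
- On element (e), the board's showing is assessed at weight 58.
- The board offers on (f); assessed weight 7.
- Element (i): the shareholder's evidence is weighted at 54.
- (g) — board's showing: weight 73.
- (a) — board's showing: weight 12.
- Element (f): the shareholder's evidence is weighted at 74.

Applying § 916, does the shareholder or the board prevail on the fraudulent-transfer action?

— Issue I —
Stage I.1 (shareholder, the balance of probabilities, weight is at least 51): (a) 53 (board's 12 disregarded) ≥ 51 — meets; (b) 51 ≥ 51 — meets.
  All elements met. The burden passes to the board.
Stage I.2 (board, the balance of probabilities, weight is at least 51): (c) 54 (shareholder's 12 disregarded) ≥ 51 — meets; (d) 53 (shareholder's 19 disregarded) ≥ 51 — meets.
  Stage I.2 carried; the burden shifts to the shareholder.
Stage I.3 (shareholder, the balance of probabilities, weight is at least 51): (e) 47 (board's 58 disregarded) < 51 — fails.
  The shareholder does not carry Stage I.3.
The board prevails on this issue.
— Issue II —
Stage II.1 — burden on shareholder; standard: a heightened civil standard (weight is at least 74).
    (f): 74 (board's 7 disregarded) ≥ 74 [met]
  Stage II.1 carried; the burden shifts to the board.
Stage II.2 — burden on board; standard: a heightened civil standard (weight is at least 74).
    (g): 73 < 74 [not met]
  Not every element is met, so the board fails to carry Stage II.2.
The analysis ends at Stage II.2; the shareholder prevails on this issue.
— Issue III —
Stage III.1 (shareholder, a heightened civil standard, weight exceeds 78): (h) 79 > 78 — meets.
  All elements met. The shareholder retains the burden for Stage III.2.
Stage III.2 (shareholder, a more-likely-than-not showing, weight is at least 54): (i) 54 ≥ 54 — meets.
  All elements met at the final stage.
With every stage satisfied, the shareholder prevails on this issue.
Per-issue: Issue I → board; Issue II → shareholder; Issue III → shareholder. The shareholder must prevail on at least one issue; overall, the shareholder prevails.

shareholder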